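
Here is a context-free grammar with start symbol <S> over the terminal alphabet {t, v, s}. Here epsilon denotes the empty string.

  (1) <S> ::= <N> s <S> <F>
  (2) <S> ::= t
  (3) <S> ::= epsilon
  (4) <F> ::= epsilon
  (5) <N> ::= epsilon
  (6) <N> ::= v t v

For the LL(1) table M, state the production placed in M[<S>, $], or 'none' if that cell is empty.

FIRST(<F>): from <F>::=epsilon we get {epsilon}. So FIRST(<F>) = {epsilon}.
FIRST(<N>): from <N>::=epsilon we get {epsilon}; from <N>::=v t v we get {v}. So FIRST(<N>) = {epsilon, v}.
FIRST(<S>): from <S>::=<N> s <S> <F> we get {s, v}; from <S>::=t we get {t}; from <S>::=epsilon we get {epsilon}. So FIRST(<S>) = {epsilon, s, t, v}.
FOLLOW(<S>) includes $ since <S> is the start symbol.
FOLLOW(<S>): in <S>::=<N> s <S> <F>, <S> is followed by <F> with FIRST {epsilon}; in <S>::=<N> s <S> <F>, the suffix after <S> is nullable (adds nothing new). Thus FOLLOW(<S>) = {$}.
For <S> ::= <N> s <S> <F>: FIRST(<N> s <S> <F>) = {s, v}, so it goes in M[<S>, t] for t ∈ {s, v}.
For <S> ::= t: FIRST(t) = {t}, so it goes in M[<S>, t] for t ∈ {t}.
For <S> ::= epsilon: FIRST(epsilon) = {epsilon}, so it goes in M[<S>, t] for t ∈ {}; since epsilon ∈ FIRST, also for every t ∈ FOLLOW(<S>) = {$}.

<S> ::= epsilon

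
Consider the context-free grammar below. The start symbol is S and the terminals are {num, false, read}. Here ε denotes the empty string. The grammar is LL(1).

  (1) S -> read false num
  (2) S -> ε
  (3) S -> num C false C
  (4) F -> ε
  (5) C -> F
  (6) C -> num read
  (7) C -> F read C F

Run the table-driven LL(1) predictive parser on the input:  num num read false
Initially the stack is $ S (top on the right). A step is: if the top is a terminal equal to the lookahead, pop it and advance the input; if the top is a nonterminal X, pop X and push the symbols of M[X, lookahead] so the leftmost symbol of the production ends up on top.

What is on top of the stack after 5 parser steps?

step 1: stack=$ S  input=num num read false $  — expand S -> num C false C
step 2: stack=$ C false C num  input=num num read false $  — match num
step 3: stack=$ C false C  input=num read false $  — expand C -> num read
step 4: stack=$ C false read num  input=num read false $  — match num
step 5: stack=$ C false read  input=read false $  — match read
Stack after step 5: $ C false (top = false).

false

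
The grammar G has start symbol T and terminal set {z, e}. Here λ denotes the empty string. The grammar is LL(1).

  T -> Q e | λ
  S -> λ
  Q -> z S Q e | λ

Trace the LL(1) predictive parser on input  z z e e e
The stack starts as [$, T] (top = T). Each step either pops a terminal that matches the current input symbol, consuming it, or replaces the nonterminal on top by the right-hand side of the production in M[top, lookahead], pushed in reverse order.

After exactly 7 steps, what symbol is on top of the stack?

     Stack          Input        Action
  1  $ T            z z e e e $  expand T -> Q e
  2  $ e Q          z z e e e $  expand Q -> z S Q e
  3  $ e e Q S z    z z e e e $  match z
  4  $ e e Q S      z e e e $    expand S -> λ
  5  $ e e Q        z e e e $    expand Q -> z S Q e
  6  $ e e e Q S z  z e e e $    match z
  7  $ e e e Q S    e e e $      expand S -> λ
Stack after step 7: $ e e e Q (top = Q).

Q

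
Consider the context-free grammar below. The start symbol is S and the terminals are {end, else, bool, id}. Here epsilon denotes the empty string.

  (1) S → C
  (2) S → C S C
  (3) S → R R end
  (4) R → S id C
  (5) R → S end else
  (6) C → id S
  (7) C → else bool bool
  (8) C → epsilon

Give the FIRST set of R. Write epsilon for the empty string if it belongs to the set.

{else, end, id}

FIRST(C): from C→id S we get {id}; from C→else bool bool we get {else}; from C→epsilon we get {epsilon}. So FIRST(C) = {epsilon, else, id}.
FIRST(S): from S→C we get {epsilon, else, id}; from S→C S C we get {epsilon, else, end, id}; from S→R R end we get {else, end, id}. So FIRST(S) = {epsilon, else, end, id}.
FIRST(R): from R→S id C we get {else, end, id}; from R→S end else we get {else, end, id}. So FIRST(R) = {else, end, id}.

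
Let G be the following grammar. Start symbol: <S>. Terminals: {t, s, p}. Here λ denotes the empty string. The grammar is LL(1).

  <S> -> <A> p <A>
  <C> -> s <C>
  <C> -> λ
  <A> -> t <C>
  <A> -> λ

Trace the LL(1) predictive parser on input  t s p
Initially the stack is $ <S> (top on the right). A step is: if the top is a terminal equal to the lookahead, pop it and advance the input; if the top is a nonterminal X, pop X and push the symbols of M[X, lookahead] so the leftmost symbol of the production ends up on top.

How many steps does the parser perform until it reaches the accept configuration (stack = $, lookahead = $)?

8

step 1: stack=$ <S>  input=t s p $  — expand <S> -> <A> p <A>
step 2: stack=$ <A> p <A>  input=t s p $  — expand <A> -> t <C>
step 3: stack=$ <A> p <C> t  input=t s p $  — match t
step 4: stack=$ <A> p <C>  input=s p $  — expand <C> -> s <C>
step 5: stack=$ <A> p <C> s  input=s p $  — match s
step 6: stack=$ <A> p <C>  input=p $  — expand <C> -> λ
step 7: stack=$ <A> p  input=p $  — match p
step 8: stack=$ <A>  input=$  — expand <A> -> λ
Accept reached after 8 steps.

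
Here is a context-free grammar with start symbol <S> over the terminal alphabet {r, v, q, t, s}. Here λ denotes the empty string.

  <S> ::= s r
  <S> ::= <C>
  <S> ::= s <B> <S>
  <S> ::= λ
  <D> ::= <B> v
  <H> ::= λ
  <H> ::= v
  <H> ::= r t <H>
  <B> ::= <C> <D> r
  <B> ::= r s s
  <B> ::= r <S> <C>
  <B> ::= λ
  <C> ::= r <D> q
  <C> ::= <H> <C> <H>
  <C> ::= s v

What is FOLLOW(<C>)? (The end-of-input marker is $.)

{$, r, s, v}

FIRST(<H>): from <H>::=λ we get {λ}; from <H>::=v we get {v}; from <H>::=r t <H> we get {r}. So FIRST(<H>) = {λ, r, v}.
FIRST(<C>): from <C>::=r <D> q we get {r}; from <C>::=<H> <C> <H> we get {r, s, v}; from <C>::=s v we get {s}. So FIRST(<C>) = {r, s, v}.
FIRST(<S>): from <S>::=s r we get {s}; from <S>::=<C> we get {r, s, v}; from <S>::=s <B> <S> we get {s}; from <S>::=λ we get {λ}. So FIRST(<S>) = {λ, r, s, v}.
FIRST(<B>): from <B>::=<C> <D> r we get {r, s, v}; from <B>::=r s s we get {r}; from <B>::=r <S> <C> we get {r}; from <B>::=λ we get {λ}. So FIRST(<B>) = {λ, r, s, v}.
FIRST(<D>): from <D>::=<B> v we get {r, s, v}. So FIRST(<D>) = {r, s, v}.
FOLLOW(<S>) includes $ since <S> is the start symbol.
FOLLOW(<S>): in <S>::=s <B> <S>, the suffix after <S> is empty (adds nothing new); in <B>::=r <S> <C>, <S> is followed by <C> with FIRST {r, s, v}. Thus FOLLOW(<S>) = {$, r, s, v}.
FOLLOW(<D>): in <B>::=<C> <D> r, <D> is followed by r with FIRST {r}; in <C>::=r <D> q, <D> is followed by q with FIRST {q}. Thus FOLLOW(<D>) = {q, r}.
FOLLOW(<B>): in <S>::=s <B> <S>, <B> is followed by <S> with FIRST {λ, r, s, v}; in <S>::=s <B> <S>, the suffix after <B> is nullable, so FOLLOW(<B>) ⊇ FOLLOW(<S>) = {$, r, s, v}; in <D>::=<B> v, <B> is followed by v with FIRST {v}. Thus FOLLOW(<B>) = {$, r, s, v}.
FOLLOW(<C>): in <S>::=<C>, the suffix after <C> is empty, so FOLLOW(<C>) ⊇ FOLLOW(<S>) = {$, r, s, v}; in <B>::=<C> <D> r, <C> is followed by <D> r with FIRST {r, s, v}; in <B>::=r <S> <C>, the suffix after <C> is empty, so FOLLOW(<C>) ⊇ FOLLOW(<B>) = {$, r, s, v}; in <C>::=<H> <C> <H>, <C> is followed by <H> with FIRST {λ, r, v}; in <C>::=<H> <C> <H>, the suffix after <C> is nullable (adds nothing new). Thus FOLLOW(<C>) = {$, r, s, v}.
FOLLOW(<H>): in <H>::=r t <H>, the suffix after <H> is empty (adds nothing new); in <C>::=<H> <C> <H> (occurrence 1), <H> is followed by <C> <H> with FIRST {r, s, v}; in <C>::=<H> <C> <H> (occurrence 2), the suffix after <H> is empty, so FOLLOW(<H>) ⊇ FOLLOW(<C>) = {$, r, s, v}. Thus FOLLOW(<H>) = {$, r, s, v}.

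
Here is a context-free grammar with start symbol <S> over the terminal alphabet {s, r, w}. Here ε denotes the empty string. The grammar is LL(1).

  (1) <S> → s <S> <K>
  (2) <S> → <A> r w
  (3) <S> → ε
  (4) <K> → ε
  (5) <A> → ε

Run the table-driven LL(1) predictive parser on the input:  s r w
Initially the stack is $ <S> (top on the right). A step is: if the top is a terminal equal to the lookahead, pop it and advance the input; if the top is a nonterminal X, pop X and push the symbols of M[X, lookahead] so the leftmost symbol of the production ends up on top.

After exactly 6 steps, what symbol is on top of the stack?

<K>

     Stack          Input    Action
  1  $ <S>          s r w $  expand <S> → s <S> <K>
  2  $ <K> <S> s    s r w $  match s
  3  $ <K> <S>      r w $    expand <S> → <A> r w
  4  $ <K> w r <A>  r w $    expand <A> → ε
  5  $ <K> w r      r w $    match r
  6  $ <K> w        w $      match w
Stack after step 6: $ <K> (top = <K>).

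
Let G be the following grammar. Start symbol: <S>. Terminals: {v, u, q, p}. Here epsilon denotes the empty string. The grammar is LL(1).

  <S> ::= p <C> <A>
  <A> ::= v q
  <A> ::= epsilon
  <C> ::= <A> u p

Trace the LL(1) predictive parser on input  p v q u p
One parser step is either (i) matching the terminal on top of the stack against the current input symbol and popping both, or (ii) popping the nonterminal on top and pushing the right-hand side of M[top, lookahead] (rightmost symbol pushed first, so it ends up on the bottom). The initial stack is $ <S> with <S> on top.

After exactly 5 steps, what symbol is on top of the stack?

q

     Stack          Input        Action
  1  $ <S>          p v q u p $  expand <S> ::= p <C> <A>
  2  $ <A> <C> p    p v q u p $  match p
  3  $ <A> <C>      v q u p $    expand <C> ::= <A> u p
  4  $ <A> p u <A>  v q u p $    expand <A> ::= v q
  5  $ <A> p u q v  v q u p $    match v
Stack after step 5: $ <A> p u q (top = q).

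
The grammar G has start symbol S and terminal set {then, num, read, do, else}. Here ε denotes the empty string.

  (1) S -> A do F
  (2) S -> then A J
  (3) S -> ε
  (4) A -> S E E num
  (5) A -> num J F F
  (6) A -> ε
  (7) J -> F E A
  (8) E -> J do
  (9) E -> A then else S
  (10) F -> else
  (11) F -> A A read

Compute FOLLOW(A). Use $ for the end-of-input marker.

{$, do, else, num, read, then}

FIRST(S): from S->A do F we get {do, else, num, read, then}; from S->then A J we get {then}; from S->ε we get {ε}. So FIRST(S) = {ε, do, else, num, read, then}.
FIRST(A): from A->S E E num we get {do, else, num, read, then}; from A->num J F F we get {num}; from A->ε we get {ε}. So FIRST(A) = {ε, do, else, num, read, then}.
FIRST(F): from F->else we get {else}; from F->A A read we get {do, else, num, read, then}. So FIRST(F) = {do, else, num, read, then}.
FIRST(J): from J->F E A we get {do, else, num, read, then}. So FIRST(J) = {do, else, num, read, then}.
FIRST(E): from E->J do we get {do, else, num, read, then}; from E->A then else S we get {do, else, num, read, then}. So FIRST(E) = {do, else, num, read, then}.
FOLLOW(S) includes $ since S is the start symbol.
FOLLOW(S): in A->S E E num, S is followed by E E num with FIRST {do, else, num, read, then}; in E->A then else S, the suffix after S is empty, so FOLLOW(S) ⊇ FOLLOW(E) = {$, do, else, num, read, then}. Thus FOLLOW(S) = {$, do, else, num, read, then}.
FOLLOW(J): in S->then A J, the suffix after J is empty, so FOLLOW(J) ⊇ FOLLOW(S) = {$, do, else, num, read, then}; in A->num J F F, J is followed by F F with FIRST {do, else, num, read, then}; in E->J do, J is followed by do with FIRST {do}. Thus FOLLOW(J) = {$, do, else, num, read, then}.
FOLLOW(A): in S->A do F, A is followed by do F with FIRST {do}; in S->then A J, A is followed by J with FIRST {do, else, num, read, then}; in J->F E A, the suffix after A is empty, so FOLLOW(A) ⊇ FOLLOW(J) = {$, do, else, num, read, then}; in E->A then else S, A is followed by then else S with FIRST {then}; in F->A A read (occurrence 1), A is followed by A read with FIRST {do, else, num, read, then}; in F->A A read (occurrence 2), A is followed by read with FIRST {read}. Thus FOLLOW(A) = {$, do, else, num, read, then}.
FOLLOW(E): in A->S E E num (occurrence 1), E is followed by E num with FIRST {do, else, num, read, then}; in A->S E E num (occurrence 2), E is followed by num with FIRST {num}; in J->F E A, E is followed by A with FIRST {ε, do, else, num, read, then}; in J->F E A, the suffix after E is nullable, so FOLLOW(E) ⊇ FOLLOW(J) = {$, do, else, num, read, then}. Thus FOLLOW(E) = {$, do, else, num, read, then}.
FOLLOW(F): in S->A do F, the suffix after F is empty, so FOLLOW(F) ⊇ FOLLOW(S) = {$, do, else, num, read, then}; in A->num J F F (occurrence 1), F is followed by F with FIRST {do, else, num, read, then}; in A->num J F F (occurrence 2), the suffix after F is empty, so FOLLOW(F) ⊇ FOLLOW(A) = {$, do, else, num, read, then}; in J->F E A, F is followed by E A with FIRST {do, else, num, read, then}. Thus FOLLOW(F) = {$, do, else, num, read, then}.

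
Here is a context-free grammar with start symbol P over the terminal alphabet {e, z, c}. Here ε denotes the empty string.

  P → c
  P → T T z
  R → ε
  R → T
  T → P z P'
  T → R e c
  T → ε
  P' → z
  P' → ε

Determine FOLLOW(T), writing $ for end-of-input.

{c, e, z}

FIRST(P'): from P'→z we get {z}; from P'→ε we get {ε}. So FIRST(P') = {ε, z}.
FIRST(P): from P→c we get {c}; from P→T T z we get {c, e, z}. So FIRST(P) = {c, e, z}.
FIRST(R): from R→ε we get {ε}; from R→T we get {ε, c, e, z}. So FIRST(R) = {ε, c, e, z}.
FIRST(T): from T→P z P' we get {c, e, z}; from T→R e c we get {c, e, z}; from T→ε we get {ε}. So FIRST(T) = {ε, c, e, z}.
FOLLOW(P) includes $ since P is the start symbol.
FOLLOW(P): in T→P z P', P is followed by z P' with FIRST {z}. Thus FOLLOW(P) = {$, z}.
FOLLOW(R): in T→R e c, R is followed by e c with FIRST {e}. Thus FOLLOW(R) = {e}.
FOLLOW(T): in P→T T z (occurrence 1), T is followed by T z with FIRST {c, e, z}; in P→T T z (occurrence 2), T is followed by z with FIRST {z}; in R→T, the suffix after T is empty, so FOLLOW(T) ⊇ FOLLOW(R) = {e}. Thus FOLLOW(T) = {c, e, z}.
FOLLOW(P'): in T→P z P', the suffix after P' is empty, so FOLLOW(P') ⊇ FOLLOW(T) = {c, e, z}. Thus FOLLOW(P') = {c, e, z}.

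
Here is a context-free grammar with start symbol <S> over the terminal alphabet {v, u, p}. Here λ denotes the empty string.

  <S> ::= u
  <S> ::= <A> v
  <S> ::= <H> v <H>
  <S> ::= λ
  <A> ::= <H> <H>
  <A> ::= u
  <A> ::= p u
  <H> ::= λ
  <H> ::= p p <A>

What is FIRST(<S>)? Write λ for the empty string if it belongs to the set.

{λ, p, u, v}

FIRST(<H>): from <H>::=λ we get {λ}; from <H>::=p p <A> we get {p}. So FIRST(<H>) = {λ, p}.
FIRST(<A>): from <A>::=<H> <H> we get {λ, p}; from <A>::=u we get {u}; from <A>::=p u we get {p}. So FIRST(<A>) = {λ, p, u}.
FIRST(<S>): from <S>::=u we get {u}; from <S>::=<A> v we get {p, u, v}; from <S>::=<H> v <H> we get {p, v}; from <S>::=λ we get {λ}. So FIRST(<S>) = {λ, p, u, v}.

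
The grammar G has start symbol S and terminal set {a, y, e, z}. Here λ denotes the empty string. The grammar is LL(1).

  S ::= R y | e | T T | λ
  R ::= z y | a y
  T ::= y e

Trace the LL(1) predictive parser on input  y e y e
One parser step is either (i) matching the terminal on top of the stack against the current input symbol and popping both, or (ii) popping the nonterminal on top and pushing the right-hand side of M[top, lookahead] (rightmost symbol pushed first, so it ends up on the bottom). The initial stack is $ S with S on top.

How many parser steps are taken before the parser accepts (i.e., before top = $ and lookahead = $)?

     Stack    Input      Action
  1  $ S      y e y e $  expand S ::= T T
  2  $ T T    y e y e $  expand T ::= y e
  3  $ T e y  y e y e $  match y
  4  $ T e    e y e $    match e
  5  $ T      y e $      expand T ::= y e
  6  $ e y    y e $      match y
  7  $ e      e $        match e
Accept reached after 7 steps.

7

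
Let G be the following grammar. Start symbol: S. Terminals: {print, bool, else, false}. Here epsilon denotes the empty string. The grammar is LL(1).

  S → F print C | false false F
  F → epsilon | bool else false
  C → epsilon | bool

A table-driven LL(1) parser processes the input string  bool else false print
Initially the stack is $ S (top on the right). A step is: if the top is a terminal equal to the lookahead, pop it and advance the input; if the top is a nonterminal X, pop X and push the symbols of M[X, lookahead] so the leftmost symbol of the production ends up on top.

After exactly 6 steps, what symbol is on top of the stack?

C

step 1: stack=$ S  input=bool else false print $  — expand S → F print C
step 2: stack=$ C print F  input=bool else false print $  — expand F → bool else false
step 3: stack=$ C print false else bool  input=bool else false print $  — match bool
step 4: stack=$ C print false else  input=else false print $  — match else
step 5: stack=$ C print false  input=false print $  — match false
step 6: stack=$ C print  input=print $  — match print
Stack after step 6: $ C (top = C).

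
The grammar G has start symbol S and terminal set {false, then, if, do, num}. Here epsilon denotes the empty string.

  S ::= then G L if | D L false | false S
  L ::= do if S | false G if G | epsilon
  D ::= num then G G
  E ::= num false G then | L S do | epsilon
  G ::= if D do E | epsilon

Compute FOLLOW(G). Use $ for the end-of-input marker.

{do, false, if, num, then}

FIRST(L) = {epsilon, do, false}
FIRST(D) = {num}
FIRST(G) = {epsilon, if}
FIRST(S) = {false, num, then}  (via D L false)
FIRST(E) = {epsilon, do, false, num, then}  (via L S do)
FOLLOW(S) includes $ since S is the start symbol.
FOLLOW(L): in S::=then G L if, L is followed by if with FIRST {if}; in S::=D L false, L is followed by false with FIRST {false}; in E::=L S do, L is followed by S do with FIRST {false, num, then}. Thus FOLLOW(L) = {false, if, num, then}.
FOLLOW(S): in S::=false S, the suffix after S is empty (adds nothing new); in L::=do if S, the suffix after S is empty, so FOLLOW(S) ⊇ FOLLOW(L) = {false, if, num, then}; in E::=L S do, S is followed by do with FIRST {do}. Thus FOLLOW(S) = {$, do, false, if, num, then}.
FOLLOW(D): in S::=D L false, D is followed by L false with FIRST {do, false}; in G::=if D do E, D is followed by do E with FIRST {do}. Thus FOLLOW(D) = {do, false}.
FOLLOW(G): in S::=then G L if, G is followed by L if with FIRST {do, false, if}; in L::=false G if G (occurrence 1), G is followed by if G with FIRST {if}; in L::=false G if G (occurrence 2), the suffix after G is empty, so FOLLOW(G) ⊇ FOLLOW(L) = {false, if, num, then}; in D::=num then G G (occurrence 1), G is followed by G with FIRST {epsilon, if}; in D::=num then G G (occurrence 1), the suffix after G is nullable, so FOLLOW(G) ⊇ FOLLOW(D) = {do, false}; in D::=num then G G (occurrence 2), the suffix after G is empty, so FOLLOW(G) ⊇ FOLLOW(D) = {do, false}; in E::=num false G then, G is followed by then with FIRST {then}. Thus FOLLOW(G) = {do, false, if, num, then}.
FOLLOW(E): in G::=if D do E, the suffix after E is empty, so FOLLOW(E) ⊇ FOLLOW(G) = {do, false, if, num, then}. Thus FOLLOW(E) = {do, false, if, num, then}.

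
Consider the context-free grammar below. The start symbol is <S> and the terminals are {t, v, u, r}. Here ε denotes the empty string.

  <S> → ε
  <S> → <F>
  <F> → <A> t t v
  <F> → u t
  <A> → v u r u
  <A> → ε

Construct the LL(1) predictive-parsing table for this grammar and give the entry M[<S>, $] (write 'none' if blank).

<S> → ε

FIRST(<A>): from <A>→v u r u we get {v}; from <A>→ε we get {ε}. So FIRST(<A>) = {ε, v}.
FIRST(<F>): from <F>→<A> t t v we get {t, v}; from <F>→u t we get {u}. So FIRST(<F>) = {t, u, v}.
FIRST(<S>): from <S>→ε we get {ε}; from <S>→<F> we get {t, u, v}. So FIRST(<S>) = {ε, t, u, v}.
FOLLOW(<S>) includes $ since <S> is the start symbol.
FOLLOW(<S>): <S> appears on no right-hand side. Thus FOLLOW(<S>) = {$}.
For <S> → ε: FIRST(ε) = {ε}, so it goes in M[<S>, t] for t ∈ {}; since ε ∈ FIRST, also for every t ∈ FOLLOW(<S>) = {$}.
For <S> → <F>: FIRST(<F>) = {t, u, v}, so it goes in M[<S>, t] for t ∈ {t, u, v}.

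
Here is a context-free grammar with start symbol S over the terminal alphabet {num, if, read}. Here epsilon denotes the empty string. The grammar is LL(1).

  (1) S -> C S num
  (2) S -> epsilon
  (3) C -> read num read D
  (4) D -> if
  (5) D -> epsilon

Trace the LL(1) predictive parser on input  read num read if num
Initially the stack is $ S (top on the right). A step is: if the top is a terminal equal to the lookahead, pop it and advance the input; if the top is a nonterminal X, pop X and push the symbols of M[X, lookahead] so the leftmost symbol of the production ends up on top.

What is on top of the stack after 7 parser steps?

     Stack                    Input                   Action
  1  $ S                      read num read if num $  expand S -> C S num
  2  $ num S C                read num read if num $  expand C -> read num read D
  3  $ num S D read num read  read num read if num $  match read
  4  $ num S D read num       num read if num $       match num
  5  $ num S D read           read if num $           match read
  6  $ num S D                if num $                expand D -> if
  7  $ num S if               if num $                match if
Stack after step 7: $ num S (top = S).

S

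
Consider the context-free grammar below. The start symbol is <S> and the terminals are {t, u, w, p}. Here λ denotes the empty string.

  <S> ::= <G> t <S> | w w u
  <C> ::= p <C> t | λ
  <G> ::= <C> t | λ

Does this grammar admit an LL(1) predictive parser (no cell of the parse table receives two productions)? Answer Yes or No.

No

FIRST(<S>) = {p, t, w}
FIRST(<C>) = {λ, p}
FIRST(<G>) = {λ, p, t}
FOLLOW(<S>) = {$}
FOLLOW(<C>) = {t}
FOLLOW(<G>) = {t}
Cell M[<G>, t] receives both <G> ::= <C> t and <G> ::= λ — the grammar is not LL(1).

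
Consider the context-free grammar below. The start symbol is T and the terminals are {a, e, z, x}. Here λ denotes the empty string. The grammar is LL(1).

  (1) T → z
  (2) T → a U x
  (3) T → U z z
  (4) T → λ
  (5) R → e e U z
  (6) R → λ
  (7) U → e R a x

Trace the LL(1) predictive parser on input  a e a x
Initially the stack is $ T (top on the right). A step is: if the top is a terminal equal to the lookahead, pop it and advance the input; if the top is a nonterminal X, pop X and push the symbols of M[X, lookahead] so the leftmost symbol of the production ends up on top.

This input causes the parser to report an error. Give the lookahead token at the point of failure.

step 1: stack=$ T  input=a e a x $  — expand T → a U x
step 2: stack=$ x U a  input=a e a x $  — match a
step 3: stack=$ x U  input=e a x $  — expand U → e R a x
step 4: stack=$ x x a R e  input=e a x $  — match e
step 5: stack=$ x x a R  input=a x $  — expand R → λ
step 6: stack=$ x x a  input=a x $  — match a
step 7: stack=$ x x  input=x $  — match x
step 8: stack=$ x  input=$  — error: top is terminal x but lookahead is $

$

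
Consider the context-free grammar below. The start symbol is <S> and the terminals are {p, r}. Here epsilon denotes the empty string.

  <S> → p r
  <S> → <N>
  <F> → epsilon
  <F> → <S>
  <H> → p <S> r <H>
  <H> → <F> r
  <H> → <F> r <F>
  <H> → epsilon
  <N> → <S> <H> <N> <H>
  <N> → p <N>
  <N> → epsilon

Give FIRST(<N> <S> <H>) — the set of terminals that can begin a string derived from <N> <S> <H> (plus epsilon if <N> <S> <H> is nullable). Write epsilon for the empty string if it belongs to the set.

FIRST(<S>): from <S>→p r we get {p}; from <S>→<N> we get {epsilon, p, r}. So FIRST(<S>) = {epsilon, p, r}.
FIRST(<F>): from <F>→epsilon we get {epsilon}; from <F>→<S> we get {epsilon, p, r}. So FIRST(<F>) = {epsilon, p, r}.
FIRST(<H>): from <H>→p <S> r <H> we get {p}; from <H>→<F> r we get {p, r}; from <H>→<F> r <F> we get {p, r}; from <H>→epsilon we get {epsilon}. So FIRST(<H>) = {epsilon, p, r}.
FIRST(<N>): from <N>→<S> <H> <N> <H> we get {epsilon, p, r}; from <N>→p <N> we get {p}; from <N>→epsilon we get {epsilon}. So FIRST(<N>) = {epsilon, p, r}.
FIRST(<N> <S> <H>): take FIRST of each symbol in turn, carrying on past any symbol whose FIRST contains epsilon; result {epsilon, p, r}.

{epsilon, p, r}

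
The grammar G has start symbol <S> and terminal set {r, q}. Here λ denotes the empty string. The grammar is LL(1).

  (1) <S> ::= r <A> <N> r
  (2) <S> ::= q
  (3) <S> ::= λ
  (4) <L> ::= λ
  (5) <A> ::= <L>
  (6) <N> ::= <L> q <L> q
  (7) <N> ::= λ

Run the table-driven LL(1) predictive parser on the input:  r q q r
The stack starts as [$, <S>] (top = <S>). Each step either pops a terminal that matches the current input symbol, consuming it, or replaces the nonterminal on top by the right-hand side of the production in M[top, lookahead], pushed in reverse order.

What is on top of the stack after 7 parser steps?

     Stack            Input      Action
  1  $ <S>            r q q r $  expand <S> ::= r <A> <N> r
  2  $ r <N> <A> r    r q q r $  match r
  3  $ r <N> <A>      q q r $    expand <A> ::= <L>
  4  $ r <N> <L>      q q r $    expand <L> ::= λ
  5  $ r <N>          q q r $    expand <N> ::= <L> q <L> q
  6  $ r q <L> q <L>  q q r $    expand <L> ::= λ
  7  $ r q <L> q      q q r $    match q
Stack after step 7: $ r q <L> (top = <L>).

<L>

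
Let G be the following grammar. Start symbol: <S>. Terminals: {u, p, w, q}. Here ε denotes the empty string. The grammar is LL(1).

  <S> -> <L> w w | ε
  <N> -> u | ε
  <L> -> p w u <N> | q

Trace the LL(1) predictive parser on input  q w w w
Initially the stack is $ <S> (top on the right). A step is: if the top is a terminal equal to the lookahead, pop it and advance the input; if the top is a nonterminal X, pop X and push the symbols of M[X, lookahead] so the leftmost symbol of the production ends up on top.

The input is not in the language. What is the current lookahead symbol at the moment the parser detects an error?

w

step 1: stack=$ <S>  input=q w w w $  — expand <S> -> <L> w w
step 2: stack=$ w w <L>  input=q w w w $  — expand <L> -> q
step 3: stack=$ w w q  input=q w w w $  — match q
step 4: stack=$ w w  input=w w w $  — match w
step 5: stack=$ w  input=w w $  — match w
step 6: stack=$  input=w $  — error: stack empty but input remains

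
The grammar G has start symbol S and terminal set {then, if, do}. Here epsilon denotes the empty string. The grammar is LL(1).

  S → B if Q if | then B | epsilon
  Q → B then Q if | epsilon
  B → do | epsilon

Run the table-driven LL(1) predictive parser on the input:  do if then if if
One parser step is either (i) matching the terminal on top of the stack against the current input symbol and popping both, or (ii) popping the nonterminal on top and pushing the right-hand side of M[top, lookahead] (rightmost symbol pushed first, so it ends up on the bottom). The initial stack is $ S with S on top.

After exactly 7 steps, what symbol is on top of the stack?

step 1: stack=$ S  input=do if then if if $  — expand S → B if Q if
step 2: stack=$ if Q if B  input=do if then if if $  — expand B → do
step 3: stack=$ if Q if do  input=do if then if if $  — match do
step 4: stack=$ if Q if  input=if then if if $  — match if
step 5: stack=$ if Q  input=then if if $  — expand Q → B then Q if
step 6: stack=$ if if Q then B  input=then if if $  — expand B → epsilon
step 7: stack=$ if if Q then  input=then if if $  — match then
Stack after step 7: $ if if Q (top = Q).

Q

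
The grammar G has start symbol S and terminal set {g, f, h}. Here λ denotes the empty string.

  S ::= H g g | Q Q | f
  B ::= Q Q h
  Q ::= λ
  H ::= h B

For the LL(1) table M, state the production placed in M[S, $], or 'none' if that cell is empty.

S ::= Q Q

FIRST(Q): from Q::=λ we get {λ}. So FIRST(Q) = {λ}.
FIRST(H): from H::=h B we get {h}. So FIRST(H) = {h}.
FIRST(S): from S::=H g g we get {h}; from S::=Q Q we get {λ}; from S::=f we get {f}. So FIRST(S) = {λ, f, h}.
FIRST(B): from B::=Q Q h we get {h}. So FIRST(B) = {h}.
FOLLOW(S) includes $ since S is the start symbol.
FOLLOW(S): S appears on no right-hand side. Thus FOLLOW(S) = {$}.
For S ::= H g g: FIRST(H g g) = {h}, so it goes in M[S, t] for t ∈ {h}.
For S ::= Q Q: FIRST(Q Q) = {λ}, so it goes in M[S, t] for t ∈ {}; since λ ∈ FIRST, also for every t ∈ FOLLOW(S) = {$}.
For S ::= f: FIRST(f) = {f}, so it goes in M[S, t] for t ∈ {f}.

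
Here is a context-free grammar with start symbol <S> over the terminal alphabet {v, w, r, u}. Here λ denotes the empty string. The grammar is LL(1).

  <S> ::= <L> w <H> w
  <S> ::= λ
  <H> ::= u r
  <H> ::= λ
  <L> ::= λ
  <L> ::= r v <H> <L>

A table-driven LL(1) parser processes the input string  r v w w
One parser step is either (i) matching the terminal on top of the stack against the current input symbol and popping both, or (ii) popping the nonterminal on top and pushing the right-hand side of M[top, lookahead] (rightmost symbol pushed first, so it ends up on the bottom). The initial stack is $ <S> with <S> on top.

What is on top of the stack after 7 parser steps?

<H>

step 1: stack=$ <S>  input=r v w w $  — expand <S> ::= <L> w <H> w
step 2: stack=$ w <H> w <L>  input=r v w w $  — expand <L> ::= r v <H> <L>
step 3: stack=$ w <H> w <L> <H> v r  input=r v w w $  — match r
step 4: stack=$ w <H> w <L> <H> v  input=v w w $  — match v
step 5: stack=$ w <H> w <L> <H>  input=w w $  — expand <H> ::= λ
step 6: stack=$ w <H> w <L>  input=w w $  — expand <L> ::= λ
step 7: stack=$ w <H> w  input=w w $  — match w
Stack after step 7: $ w <H> (top = <H>).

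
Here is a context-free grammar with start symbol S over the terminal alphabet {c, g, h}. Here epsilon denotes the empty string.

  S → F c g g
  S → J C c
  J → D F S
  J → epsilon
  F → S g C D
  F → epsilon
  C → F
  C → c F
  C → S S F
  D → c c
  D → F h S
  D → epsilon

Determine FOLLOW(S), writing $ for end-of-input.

{$, c, g, h}

FIRST(S): from S→F c g g we get {c, h}; from S→J C c we get {c, h}. So FIRST(S) = {c, h}.
FIRST(F): from F→S g C D we get {c, h}; from F→epsilon we get {epsilon}. So FIRST(F) = {epsilon, c, h}.
FIRST(C): from C→F we get {epsilon, c, h}; from C→c F we get {c}; from C→S S F we get {c, h}. So FIRST(C) = {epsilon, c, h}.
FIRST(D): from D→c c we get {c}; from D→F h S we get {c, h}; from D→epsilon we get {epsilon}. So FIRST(D) = {epsilon, c, h}.
FIRST(J): from J→D F S we get {c, h}; from J→epsilon we get {epsilon}. So FIRST(J) = {epsilon, c, h}.
FOLLOW(S) includes $ since S is the start symbol.
FOLLOW(J): in S→J C c, J is followed by C c with FIRST {c, h}. Thus FOLLOW(J) = {c, h}.
FOLLOW(S): in J→D F S, the suffix after S is empty, so FOLLOW(S) ⊇ FOLLOW(J) = {c, h}; in F→S g C D, S is followed by g C D with FIRST {g}; in C→S S F (occurrence 1), S is followed by S F with FIRST {c, h}; in C→S S F (occurrence 2), S is followed by F with FIRST {epsilon, c, h}; in C→S S F (occurrence 2), the suffix after S is nullable, so FOLLOW(S) ⊇ FOLLOW(C) = {c, h}; in D→F h S, the suffix after S is empty, so FOLLOW(S) ⊇ FOLLOW(D) = {c, h}. Thus FOLLOW(S) = {$, c, g, h}.
FOLLOW(F): in S→F c g g, F is followed by c g g with FIRST {c}; in J→D F S, F is followed by S with FIRST {c, h}; in C→F, the suffix after F is empty, so FOLLOW(F) ⊇ FOLLOW(C) = {c, h}; in C→c F, the suffix after F is empty, so FOLLOW(F) ⊇ FOLLOW(C) = {c, h}; in C→S S F, the suffix after F is empty, so FOLLOW(F) ⊇ FOLLOW(C) = {c, h}; in D→F h S, F is followed by h S with FIRST {h}. Thus FOLLOW(F) = {c, h}.
FOLLOW(C): in S→J C c, C is followed by c with FIRST {c}; in F→S g C D, C is followed by D with FIRST {epsilon, c, h}; in F→S g C D, the suffix after C is nullable, so FOLLOW(C) ⊇ FOLLOW(F) = {c, h}. Thus FOLLOW(C) = {c, h}.
FOLLOW(D): in J→D F S, D is followed by F S with FIRST {c, h}; in F→S g C D, the suffix after D is empty, so FOLLOW(D) ⊇ FOLLOW(F) = {c, h}. Thus FOLLOW(D) = {c, h}.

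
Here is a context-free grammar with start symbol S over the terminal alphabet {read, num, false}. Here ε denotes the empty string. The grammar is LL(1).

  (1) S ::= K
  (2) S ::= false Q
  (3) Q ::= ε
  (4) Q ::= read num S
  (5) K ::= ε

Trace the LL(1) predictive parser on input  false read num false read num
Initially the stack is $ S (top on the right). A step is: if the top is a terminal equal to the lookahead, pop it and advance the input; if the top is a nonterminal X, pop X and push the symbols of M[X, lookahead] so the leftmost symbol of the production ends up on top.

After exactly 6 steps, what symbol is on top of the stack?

false

step 1: stack=$ S  input=false read num false read num $  — expand S ::= false Q
step 2: stack=$ Q false  input=false read num false read num $  — match false
step 3: stack=$ Q  input=read num false read num $  — expand Q ::= read num S
step 4: stack=$ S num read  input=read num false read num $  — match read
step 5: stack=$ S num  input=num false read num $  — match num
step 6: stack=$ S  input=false read num $  — expand S ::= false Q
Stack after step 6: $ Q false (top = false).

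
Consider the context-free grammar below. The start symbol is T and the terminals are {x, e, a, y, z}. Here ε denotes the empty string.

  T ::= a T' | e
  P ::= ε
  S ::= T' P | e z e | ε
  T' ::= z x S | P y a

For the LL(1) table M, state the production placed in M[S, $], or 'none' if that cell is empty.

FIRST(T): from T::=a T' we get {a}; from T::=e we get {e}. So FIRST(T) = {a, e}.
FIRST(P): from P::=ε we get {ε}. So FIRST(P) = {ε}.
FIRST(T'): from T'::=z x S we get {z}; from T'::=P y a we get {y}. So FIRST(T') = {y, z}.
FIRST(S): from S::=T' P we get {y, z}; from S::=e z e we get {e}; from S::=ε we get {ε}. So FIRST(S) = {ε, e, y, z}.
FOLLOW(T) includes $ since T is the start symbol.
FOLLOW(S): in T'::=z x S, the suffix after S is empty, so FOLLOW(S) ⊇ FOLLOW(T') = {$}. Thus FOLLOW(S) = {$}.
FOLLOW(T'): in T::=a T', the suffix after T' is empty, so FOLLOW(T') ⊇ FOLLOW(T) = {$}; in S::=T' P, T' is followed by P with FIRST {ε}; in S::=T' P, the suffix after T' is nullable, so FOLLOW(T') ⊇ FOLLOW(S) = {$}. Thus FOLLOW(T') = {$}.
For S ::= T' P: FIRST(T' P) = {y, z}, so it goes in M[S, t] for t ∈ {y, z}.
For S ::= e z e: FIRST(e z e) = {e}, so it goes in M[S, t] for t ∈ {e}.
For S ::= ε: FIRST(ε) = {ε}, so it goes in M[S, t] for t ∈ {}; since ε ∈ FIRST, also for every t ∈ FOLLOW(S) = {$}.

S ::= ε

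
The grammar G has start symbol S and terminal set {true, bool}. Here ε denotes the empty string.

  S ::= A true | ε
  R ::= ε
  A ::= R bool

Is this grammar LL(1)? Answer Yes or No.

Yes

FIRST(S) = {ε, bool}
FIRST(R) = {ε}
FIRST(A) = {bool}
FOLLOW(S) = {$}
FOLLOW(R) = {bool}
FOLLOW(A) = {true}
Each cell of M receives at most one production.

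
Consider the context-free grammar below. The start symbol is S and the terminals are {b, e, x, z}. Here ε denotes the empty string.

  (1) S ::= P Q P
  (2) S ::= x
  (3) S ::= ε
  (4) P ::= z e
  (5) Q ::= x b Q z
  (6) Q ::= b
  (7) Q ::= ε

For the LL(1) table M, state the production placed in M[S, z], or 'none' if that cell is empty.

S ::= P Q P

FIRST(P) = {z}
FIRST(Q) = {ε, b, x}
FIRST(S) = {ε, x, z}  (via P Q P)
FOLLOW(S) includes $ since S is the start symbol.
FOLLOW(S): S appears on no right-hand side. Thus FOLLOW(S) = {$}.
For S ::= P Q P: FIRST(P Q P) = {z}, so it goes in M[S, t] for t ∈ {z}.
For S ::= x: FIRST(x) = {x}, so it goes in M[S, t] for t ∈ {x}.
For S ::= ε: FIRST(ε) = {ε}, so it goes in M[S, t] for t ∈ {}; since ε ∈ FIRST, also for every t ∈ FOLLOW(S) = {$}.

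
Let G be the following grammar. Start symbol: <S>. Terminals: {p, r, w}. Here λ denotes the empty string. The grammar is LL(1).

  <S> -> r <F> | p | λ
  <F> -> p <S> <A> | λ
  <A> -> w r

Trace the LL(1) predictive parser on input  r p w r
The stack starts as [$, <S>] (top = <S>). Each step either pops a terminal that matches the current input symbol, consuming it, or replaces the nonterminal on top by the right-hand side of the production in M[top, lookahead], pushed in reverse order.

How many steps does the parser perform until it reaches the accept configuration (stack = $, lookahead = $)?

step 1: stack=$ <S>  input=r p w r $  — expand <S> -> r <F>
step 2: stack=$ <F> r  input=r p w r $  — match r
step 3: stack=$ <F>  input=p w r $  — expand <F> -> p <S> <A>
step 4: stack=$ <A> <S> p  input=p w r $  — match p
step 5: stack=$ <A> <S>  input=w r $  — expand <S> -> λ
step 6: stack=$ <A>  input=w r $  — expand <A> -> w r
step 7: stack=$ r w  input=w r $  — match w
step 8: stack=$ r  input=r $  — match r
Accept reached after 8 steps.

8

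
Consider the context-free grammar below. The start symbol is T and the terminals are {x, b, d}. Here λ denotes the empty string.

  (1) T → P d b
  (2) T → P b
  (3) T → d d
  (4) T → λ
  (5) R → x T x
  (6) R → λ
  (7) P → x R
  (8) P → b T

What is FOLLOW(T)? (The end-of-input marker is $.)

{$, b, d, x}

FIRST(R): from R→x T x we get {x}; from R→λ we get {λ}. So FIRST(R) = {λ, x}.
FIRST(P): from P→x R we get {x}; from P→b T we get {b}. So FIRST(P) = {b, x}.
FIRST(T): from T→P d b we get {b, x}; from T→P b we get {b, x}; from T→d d we get {d}; from T→λ we get {λ}. So FIRST(T) = {λ, b, d, x}.
FOLLOW(T) includes $ since T is the start symbol.
FOLLOW(P): in T→P d b, P is followed by d b with FIRST {d}; in T→P b, P is followed by b with FIRST {b}. Thus FOLLOW(P) = {b, d}.
FOLLOW(T): in R→x T x, T is followed by x with FIRST {x}; in P→b T, the suffix after T is empty, so FOLLOW(T) ⊇ FOLLOW(P) = {b, d}. Thus FOLLOW(T) = {$, b, d, x}.
FOLLOW(R): in P→x R, the suffix after R is empty, so FOLLOW(R) ⊇ FOLLOW(P) = {b, d}. Thus FOLLOW(R) = {b, d}.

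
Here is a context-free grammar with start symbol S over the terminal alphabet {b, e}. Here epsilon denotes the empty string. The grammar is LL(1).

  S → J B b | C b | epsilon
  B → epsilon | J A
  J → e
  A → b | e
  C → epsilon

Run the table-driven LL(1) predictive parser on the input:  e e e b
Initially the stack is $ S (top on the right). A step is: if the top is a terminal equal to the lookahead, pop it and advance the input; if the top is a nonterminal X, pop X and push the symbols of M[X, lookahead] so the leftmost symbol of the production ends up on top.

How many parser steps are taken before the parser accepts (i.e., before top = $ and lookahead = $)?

step 1: stack=$ S  input=e e e b $  — expand S → J B b
step 2: stack=$ b B J  input=e e e b $  — expand J → e
step 3: stack=$ b B e  input=e e e b $  — match e
step 4: stack=$ b B  input=e e b $  — expand B → J A
step 5: stack=$ b A J  input=e e b $  — expand J → e
step 6: stack=$ b A e  input=e e b $  — match e
step 7: stack=$ b A  input=e b $  — expand A → e
step 8: stack=$ b e  input=e b $  — match e
step 9: stack=$ b  input=b $  — match b
Accept reached after 9 steps.

9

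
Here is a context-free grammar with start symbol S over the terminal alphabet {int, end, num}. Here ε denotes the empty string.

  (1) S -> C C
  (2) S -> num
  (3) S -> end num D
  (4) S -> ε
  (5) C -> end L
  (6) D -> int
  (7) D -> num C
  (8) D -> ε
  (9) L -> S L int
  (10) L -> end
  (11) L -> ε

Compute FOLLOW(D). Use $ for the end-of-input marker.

FIRST(C): from C->end L we get {end}. So FIRST(C) = {end}.
FIRST(D): from D->int we get {int}; from D->num C we get {num}; from D->ε we get {ε}. So FIRST(D) = {ε, int, num}.
FIRST(S): from S->C C we get {end}; from S->num we get {num}; from S->end num D we get {end}; from S->ε we get {ε}. So FIRST(S) = {ε, end, num}.
FIRST(L): from L->S L int we get {end, int, num}; from L->end we get {end}; from L->ε we get {ε}. So FIRST(L) = {ε, end, int, num}.
FOLLOW(S) includes $ since S is the start symbol.
FOLLOW(S): in L->S L int, S is followed by L int with FIRST {end, int, num}. Thus FOLLOW(S) = {$, end, int, num}.
FOLLOW(D): in S->end num D, the suffix after D is empty, so FOLLOW(D) ⊇ FOLLOW(S) = {$, end, int, num}. Thus FOLLOW(D) = {$, end, int, num}.
FOLLOW(C): in S->C C (occurrence 1), C is followed by C with FIRST {end}; in S->C C (occurrence 2), the suffix after C is empty, so FOLLOW(C) ⊇ FOLLOW(S) = {$, end, int, num}; in D->num C, the suffix after C is empty, so FOLLOW(C) ⊇ FOLLOW(D) = {$, end, int, num}. Thus FOLLOW(C) = {$, end, int, num}.
FOLLOW(L): in C->end L, the suffix after L is empty, so FOLLOW(L) ⊇ FOLLOW(C) = {$, end, int, num}; in L->S L int, L is followed by int with FIRST {int}. Thus FOLLOW(L) = {$, end, int, num}.

{$, end, int, num}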